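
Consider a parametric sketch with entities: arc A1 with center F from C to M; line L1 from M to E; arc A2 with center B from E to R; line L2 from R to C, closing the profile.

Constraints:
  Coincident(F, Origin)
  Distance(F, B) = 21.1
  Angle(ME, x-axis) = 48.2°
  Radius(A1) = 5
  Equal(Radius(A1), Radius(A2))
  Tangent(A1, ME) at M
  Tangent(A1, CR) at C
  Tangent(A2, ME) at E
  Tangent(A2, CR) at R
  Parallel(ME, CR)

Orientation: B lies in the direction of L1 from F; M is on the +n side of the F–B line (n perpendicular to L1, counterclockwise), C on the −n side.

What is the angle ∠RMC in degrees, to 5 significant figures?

64.642°

Tangency of A1 to both parallel lines with radius 5.0 puts M and C at F ± 5.0·n: M = (-3.7274, 3.3327), C = (3.7274, -3.3327). Equal radii place E and R the same way about B: E = B + 5.0·n = (10.336, 19.062), R = B − 5.0·n = (17.791, 12.397). Then cos ∠RMC = MR·MC / (|MR||MC|), giving 64.642°.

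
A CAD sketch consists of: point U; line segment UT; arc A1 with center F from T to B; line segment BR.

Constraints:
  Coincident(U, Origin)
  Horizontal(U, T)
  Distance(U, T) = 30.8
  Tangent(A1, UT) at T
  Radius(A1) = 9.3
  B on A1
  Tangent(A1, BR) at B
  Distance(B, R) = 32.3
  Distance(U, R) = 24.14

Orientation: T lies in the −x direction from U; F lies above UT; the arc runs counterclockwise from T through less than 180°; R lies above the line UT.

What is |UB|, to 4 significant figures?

24.67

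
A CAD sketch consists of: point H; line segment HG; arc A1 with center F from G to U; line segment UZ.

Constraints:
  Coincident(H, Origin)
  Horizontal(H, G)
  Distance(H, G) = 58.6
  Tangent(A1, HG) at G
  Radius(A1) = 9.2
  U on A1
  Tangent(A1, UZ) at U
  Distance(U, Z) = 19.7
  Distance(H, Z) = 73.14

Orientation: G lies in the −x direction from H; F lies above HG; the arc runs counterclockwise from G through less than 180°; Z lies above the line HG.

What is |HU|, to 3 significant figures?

54.8

Checks: |FU| = 9.200 ✓; ∠(FU, UZ) = 90.00° ✓; |UZ| = 19.70 ✓; |HZ| = 73.14 ✓.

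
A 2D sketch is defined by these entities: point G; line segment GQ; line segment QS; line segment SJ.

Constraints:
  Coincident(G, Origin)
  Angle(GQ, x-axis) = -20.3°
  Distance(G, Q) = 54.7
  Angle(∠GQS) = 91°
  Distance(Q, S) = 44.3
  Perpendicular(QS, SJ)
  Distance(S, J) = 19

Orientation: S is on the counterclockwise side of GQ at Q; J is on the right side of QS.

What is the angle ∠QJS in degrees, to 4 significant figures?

66.79°

G is at the origin; GQ runs at -20.3° with length 54.7, so Q = 54.7·(cos -20.3°, sin -20.3°) = (51.30, -18.98). ∠GQS = 91.0°, so QS runs at -20.3° + (180° − 91.0°) = 68.70° from the x-axis; with |QS| = 44.3, S = Q + 44.3·(cos 68.70°, sin 68.70°) = (67.39, 22.30). QS ⟂ SJ; with |SJ| = 19.0 on the right of QS, J = S + 19.0·(0.9317, -0.3633) = (85.10, 15.39). Then cos ∠QJS = JQ·JS / (|JQ||JS|), giving 66.79°.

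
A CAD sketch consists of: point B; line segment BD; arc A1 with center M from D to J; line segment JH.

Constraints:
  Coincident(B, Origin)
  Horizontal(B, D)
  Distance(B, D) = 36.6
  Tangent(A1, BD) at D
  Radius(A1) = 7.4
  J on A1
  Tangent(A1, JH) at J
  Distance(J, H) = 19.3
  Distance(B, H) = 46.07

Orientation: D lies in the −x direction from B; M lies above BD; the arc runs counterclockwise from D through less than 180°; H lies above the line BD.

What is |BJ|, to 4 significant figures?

31.33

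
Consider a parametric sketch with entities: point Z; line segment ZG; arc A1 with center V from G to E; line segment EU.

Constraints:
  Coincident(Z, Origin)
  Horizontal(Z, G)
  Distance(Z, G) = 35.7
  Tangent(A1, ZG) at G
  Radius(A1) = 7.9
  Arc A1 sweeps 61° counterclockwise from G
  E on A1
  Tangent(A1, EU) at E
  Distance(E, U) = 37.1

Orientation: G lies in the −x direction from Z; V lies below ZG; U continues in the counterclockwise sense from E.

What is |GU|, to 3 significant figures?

44.2

Z is at the origin; ZG is horizontal with |ZG| = 35.7 and G on the −x side, so G = (-35.7, 0.00). Tangency of A1 to ZG means the radius VG is perpendicular to ZG, so V = G + (0, -7.9) = (-35.7, -7.90). On A1, G sits at bearing 90° from V; a 61° counterclockwise sweep puts E at bearing 151°, so E = V + 7.9·(cos 151°, sin 151°) = (-42.6, -4.07). Tangency of A1 to EU means the radius VE is perpendicular to EU, so EU runs along (−sin 151°, cos 151°); with |EU| = 37.1, U = (-60.6, -36.5). Then |GU| = |U − G| = 44.2.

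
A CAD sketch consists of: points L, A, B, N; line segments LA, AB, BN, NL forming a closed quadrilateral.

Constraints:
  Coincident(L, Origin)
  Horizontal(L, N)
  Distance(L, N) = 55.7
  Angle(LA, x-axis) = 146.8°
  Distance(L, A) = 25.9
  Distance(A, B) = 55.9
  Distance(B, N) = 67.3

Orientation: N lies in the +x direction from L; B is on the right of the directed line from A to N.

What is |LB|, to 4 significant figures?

37.44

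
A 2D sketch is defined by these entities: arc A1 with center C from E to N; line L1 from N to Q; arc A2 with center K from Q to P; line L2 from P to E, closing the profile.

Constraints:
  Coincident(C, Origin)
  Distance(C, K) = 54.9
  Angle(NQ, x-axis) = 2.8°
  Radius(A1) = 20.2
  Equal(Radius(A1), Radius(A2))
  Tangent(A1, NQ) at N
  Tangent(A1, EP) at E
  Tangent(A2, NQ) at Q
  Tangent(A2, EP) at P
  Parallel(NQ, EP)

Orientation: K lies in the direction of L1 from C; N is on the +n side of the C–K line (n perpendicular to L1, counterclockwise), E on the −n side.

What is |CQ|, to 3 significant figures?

58.5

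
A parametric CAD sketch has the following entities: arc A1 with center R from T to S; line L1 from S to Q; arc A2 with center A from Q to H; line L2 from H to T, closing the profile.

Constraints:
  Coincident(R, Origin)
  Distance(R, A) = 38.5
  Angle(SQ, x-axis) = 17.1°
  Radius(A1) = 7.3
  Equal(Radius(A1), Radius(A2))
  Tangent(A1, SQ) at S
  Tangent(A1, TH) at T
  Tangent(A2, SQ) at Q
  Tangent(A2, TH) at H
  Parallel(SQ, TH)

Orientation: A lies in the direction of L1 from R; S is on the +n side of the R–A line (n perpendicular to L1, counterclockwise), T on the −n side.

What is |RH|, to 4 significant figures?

39.19

The slot axis is L1's direction at 17.1°, so u = (cos 17.1°, sin 17.1°) = (0.9558, 0.2940) and n = (−sin 17.1°, cos 17.1°) = (-0.2940, 0.9558). R is at the origin and A lies 38.5 along u from R, so A = 38.5·u = (36.80, 11.32). Tangency of A1 to both parallel lines with radius 7.3 puts S and T at R ± 7.3·n: S = (-2.146, 6.977), T = (2.146, -6.977). Equal radii place Q and H the same way about A: Q = A + 7.3·n = (34.65, 18.30), H = A − 7.3·n = (38.94, 4.343). Then |RH| = |H − R| = 39.19.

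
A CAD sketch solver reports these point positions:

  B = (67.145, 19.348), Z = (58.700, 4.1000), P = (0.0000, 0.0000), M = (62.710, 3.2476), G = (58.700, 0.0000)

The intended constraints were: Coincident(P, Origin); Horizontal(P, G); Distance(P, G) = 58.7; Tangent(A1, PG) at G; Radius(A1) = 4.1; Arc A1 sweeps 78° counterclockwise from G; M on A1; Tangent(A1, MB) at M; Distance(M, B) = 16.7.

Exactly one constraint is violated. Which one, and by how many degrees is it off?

Tangent(A1, MB) at M — off by 3.40°.

P = (0.00, 0.00) ✓; P.y = 0.00, G.y = 0.00 ✓; |PG| = 58.70 ✓; ∠(ZG, GP) = 90.00° ✓; |ZG| = 4.100 ✓; bearing(Z→M) − bearing(Z→G) = 78.00° ✓; |ZM| = 4.100 ✓; ∠(ZM, MB) = 93.40° ✗; |MB| = 16.70 ✓.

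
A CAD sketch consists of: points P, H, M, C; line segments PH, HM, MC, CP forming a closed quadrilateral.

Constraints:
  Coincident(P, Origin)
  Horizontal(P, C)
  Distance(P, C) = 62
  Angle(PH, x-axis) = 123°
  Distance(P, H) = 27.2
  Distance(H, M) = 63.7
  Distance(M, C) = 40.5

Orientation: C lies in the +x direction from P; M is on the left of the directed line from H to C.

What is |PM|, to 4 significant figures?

60.33

Checks: |HM| = 63.70 ✓; |MC| = 40.50 ✓.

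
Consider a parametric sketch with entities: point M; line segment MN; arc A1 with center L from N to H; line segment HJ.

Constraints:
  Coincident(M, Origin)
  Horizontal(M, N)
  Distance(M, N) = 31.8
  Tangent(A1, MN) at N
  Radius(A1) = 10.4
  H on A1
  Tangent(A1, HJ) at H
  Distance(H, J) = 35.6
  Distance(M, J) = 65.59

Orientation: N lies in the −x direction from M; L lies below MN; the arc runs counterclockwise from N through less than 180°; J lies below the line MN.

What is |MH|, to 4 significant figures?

42.75

Checks: M.y = 0.00, N.y = 0.00 ✓; |LH| = 10.40 ✓; ∠(LH, HJ) = 90.00° ✓; |HJ| = 35.60 ✓; |MJ| = 65.59 ✓.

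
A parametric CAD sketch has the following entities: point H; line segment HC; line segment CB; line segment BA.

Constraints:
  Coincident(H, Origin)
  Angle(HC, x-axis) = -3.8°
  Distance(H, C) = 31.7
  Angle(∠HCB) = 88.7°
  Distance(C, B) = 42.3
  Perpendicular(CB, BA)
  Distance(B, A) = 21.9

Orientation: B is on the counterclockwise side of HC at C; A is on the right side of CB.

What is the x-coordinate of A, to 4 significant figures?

55.35

H is at the origin; HC runs at -3.8° with length 31.7, so C = 31.7·(cos -3.8°, sin -3.8°) = (31.63, -2.101). ∠HCB = 88.7°, so CB runs at -3.8° + (180° − 88.7°) = 87.50° from the x-axis; with |CB| = 42.3, B = C + 42.3·(cos 87.50°, sin 87.50°) = (33.48, 40.16). The perpendicularity gives BA at right angles to CB; with |BA| = 21.9 on the right of CB, A = B + 21.9·(0.9990, -0.04362) = (55.35, 39.20). So A.x = 55.35.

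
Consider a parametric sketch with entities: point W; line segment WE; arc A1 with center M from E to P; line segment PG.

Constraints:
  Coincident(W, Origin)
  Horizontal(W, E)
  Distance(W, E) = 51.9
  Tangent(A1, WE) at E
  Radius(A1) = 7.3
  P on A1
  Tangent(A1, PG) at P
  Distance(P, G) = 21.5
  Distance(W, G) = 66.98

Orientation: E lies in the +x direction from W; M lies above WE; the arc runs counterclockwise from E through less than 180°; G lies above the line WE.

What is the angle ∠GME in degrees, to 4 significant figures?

157.1°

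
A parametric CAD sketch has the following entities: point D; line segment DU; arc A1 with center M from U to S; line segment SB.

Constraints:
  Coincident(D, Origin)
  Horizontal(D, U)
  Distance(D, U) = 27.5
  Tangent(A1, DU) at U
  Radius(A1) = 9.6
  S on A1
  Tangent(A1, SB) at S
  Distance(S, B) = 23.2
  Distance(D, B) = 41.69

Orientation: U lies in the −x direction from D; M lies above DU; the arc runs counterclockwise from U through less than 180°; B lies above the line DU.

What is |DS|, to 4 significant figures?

21.68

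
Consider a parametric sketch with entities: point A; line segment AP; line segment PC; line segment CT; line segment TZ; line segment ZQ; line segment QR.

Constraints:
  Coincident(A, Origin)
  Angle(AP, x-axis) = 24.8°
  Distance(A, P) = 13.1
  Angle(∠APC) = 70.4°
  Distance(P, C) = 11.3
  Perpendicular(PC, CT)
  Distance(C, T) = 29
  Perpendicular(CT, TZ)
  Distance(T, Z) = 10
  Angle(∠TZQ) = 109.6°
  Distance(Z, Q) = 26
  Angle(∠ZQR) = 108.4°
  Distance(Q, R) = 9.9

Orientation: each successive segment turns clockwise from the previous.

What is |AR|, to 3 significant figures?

14.5

∠TZQ = 109.6° gives ZQ at 24.8° from the x-axis; with |ZQ| = 26.0, Q = (6.73, 12.5). ∠ZQR = 108.4° gives QR at -46.8° from the x-axis; with |QR| = 9.9, R = (13.5, 5.26). Then |AR| = |R − A| = 14.5.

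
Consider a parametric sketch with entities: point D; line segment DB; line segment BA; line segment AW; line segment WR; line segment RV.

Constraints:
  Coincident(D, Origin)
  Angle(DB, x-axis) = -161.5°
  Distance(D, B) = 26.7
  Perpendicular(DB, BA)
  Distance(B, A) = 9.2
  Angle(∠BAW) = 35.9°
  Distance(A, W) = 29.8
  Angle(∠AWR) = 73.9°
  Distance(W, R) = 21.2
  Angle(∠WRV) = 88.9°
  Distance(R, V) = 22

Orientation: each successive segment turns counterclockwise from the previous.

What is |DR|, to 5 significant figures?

36.611

D is at the origin; DB runs at -161.5° with length 26.7, so B = (-25.320, -8.4720). The perpendicularity gives BA at right angles to DB, so BA runs at -71.500°; with |BA| = 9.2, A = (-22.401, -17.197). ∠BAW = 35.9° gives AW at 72.600° from the x-axis; with |AW| = 29.8, W = (-13.490, 11.240). ∠AWR = 73.9° gives WR at 178.70° from the x-axis; with |WR| = 21.2, R = (-34.684, 11.721). Then |DR| = |R − D| = 36.611.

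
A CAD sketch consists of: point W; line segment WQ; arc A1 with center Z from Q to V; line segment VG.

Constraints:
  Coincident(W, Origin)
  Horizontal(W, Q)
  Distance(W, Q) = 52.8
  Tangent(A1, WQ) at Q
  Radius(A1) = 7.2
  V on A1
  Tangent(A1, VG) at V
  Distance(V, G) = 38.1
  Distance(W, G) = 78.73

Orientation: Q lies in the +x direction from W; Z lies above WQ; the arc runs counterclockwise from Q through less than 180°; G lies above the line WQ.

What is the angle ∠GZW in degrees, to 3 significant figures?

117°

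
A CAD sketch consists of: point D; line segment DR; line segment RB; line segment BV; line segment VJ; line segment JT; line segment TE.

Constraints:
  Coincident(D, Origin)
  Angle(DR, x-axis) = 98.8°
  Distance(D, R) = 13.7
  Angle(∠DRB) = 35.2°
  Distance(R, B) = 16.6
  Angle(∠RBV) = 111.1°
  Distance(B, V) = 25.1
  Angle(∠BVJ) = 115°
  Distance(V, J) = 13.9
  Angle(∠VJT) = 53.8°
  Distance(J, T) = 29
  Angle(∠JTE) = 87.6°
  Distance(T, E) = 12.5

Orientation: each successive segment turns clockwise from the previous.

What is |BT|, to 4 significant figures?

7.409

D is at the origin; DR runs at 98.8° with length 13.7, so R = (-2.096, 13.54). ∠DRB = 35.2° gives RB at -46.00° from the x-axis; with |RB| = 16.6, B = (9.435, 1.598). ∠RBV = 111.1° gives BV at -114.9° from the x-axis; with |BV| = 25.1, V = (-1.133, -21.17). ∠BVJ = 115.0° gives VJ at -179.9° from the x-axis; with |VJ| = 13.9, J = (-15.03, -21.19). ∠VJT = 53.8° gives JT at 53.90° from the x-axis; with |JT| = 29.0, T = (2.054, 2.238). Then |BT| = |T − B| = 7.409.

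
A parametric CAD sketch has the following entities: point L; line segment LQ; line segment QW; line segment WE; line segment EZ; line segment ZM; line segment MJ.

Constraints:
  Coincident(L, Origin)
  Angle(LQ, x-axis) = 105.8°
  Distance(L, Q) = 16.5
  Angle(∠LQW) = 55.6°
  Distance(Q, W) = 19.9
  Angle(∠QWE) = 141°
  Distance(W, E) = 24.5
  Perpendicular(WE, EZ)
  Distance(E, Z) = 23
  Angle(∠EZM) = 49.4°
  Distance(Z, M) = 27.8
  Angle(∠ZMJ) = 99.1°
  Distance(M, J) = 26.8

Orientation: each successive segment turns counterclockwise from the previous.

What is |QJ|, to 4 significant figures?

44.81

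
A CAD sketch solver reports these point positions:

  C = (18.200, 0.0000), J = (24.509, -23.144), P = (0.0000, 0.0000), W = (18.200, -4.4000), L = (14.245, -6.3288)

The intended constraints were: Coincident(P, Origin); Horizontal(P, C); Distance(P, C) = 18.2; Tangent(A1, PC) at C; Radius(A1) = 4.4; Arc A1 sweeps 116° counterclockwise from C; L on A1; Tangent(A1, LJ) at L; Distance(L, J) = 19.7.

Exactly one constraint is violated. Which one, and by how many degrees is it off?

Tangent(A1, LJ) at L — off by 5.40°.

P = (0.00, 0.00) ✓; P.y = 0.00, C.y = 0.00 ✓; |PC| = 18.20 ✓; ∠(WC, CP) = 90.00° ✓; |WC| = 4.400 ✓; bearing(W→L) − bearing(W→C) = 116.0° ✓; |WL| = 4.400 ✓; ∠(WL, LJ) = 84.60° ✗; |LJ| = 19.70 ✓.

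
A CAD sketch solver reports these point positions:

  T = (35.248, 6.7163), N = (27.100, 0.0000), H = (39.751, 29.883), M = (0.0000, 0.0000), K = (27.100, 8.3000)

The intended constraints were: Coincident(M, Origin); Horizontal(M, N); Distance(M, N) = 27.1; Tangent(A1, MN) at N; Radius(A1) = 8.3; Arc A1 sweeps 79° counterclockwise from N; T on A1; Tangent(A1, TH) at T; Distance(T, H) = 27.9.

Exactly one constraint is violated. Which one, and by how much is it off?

Distance(T, H) = 27.9 — off by 4.30.

M = (0.00, 0.00) ✓; M.y = 0.00, N.y = 0.00 ✓; |MN| = 27.10 ✓; ∠(KN, NM) = 90.00° ✓; |KN| = 8.300 ✓; bearing(K→T) − bearing(K→N) = 79.00° ✓; |KT| = 8.300 ✓; ∠(KT, TH) = 90.00° ✓; |TH| = 23.60 ✗.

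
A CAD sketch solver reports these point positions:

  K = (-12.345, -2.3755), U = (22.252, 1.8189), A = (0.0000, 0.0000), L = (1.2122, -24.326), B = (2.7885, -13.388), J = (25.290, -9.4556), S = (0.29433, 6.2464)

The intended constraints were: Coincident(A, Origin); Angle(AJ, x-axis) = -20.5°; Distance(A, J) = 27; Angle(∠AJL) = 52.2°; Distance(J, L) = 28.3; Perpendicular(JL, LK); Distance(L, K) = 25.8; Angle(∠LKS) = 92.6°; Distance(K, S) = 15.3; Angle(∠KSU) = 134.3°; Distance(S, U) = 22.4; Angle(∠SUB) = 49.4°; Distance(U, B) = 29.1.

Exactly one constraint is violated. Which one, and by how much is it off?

Distance(U, B) = 29.1 — off by 4.40.

A = (0.00, 0.00) ✓; AJ at -20.50° ✓; |AJ| = 27.00 ✓; ∠AJL = 52.20° ✓; |JL| = 28.30 ✓; ∠(JL, LK) = 90.00° ✓; |LK| = 25.80 ✓; ∠LKS = 92.60° ✓; |KS| = 15.30 ✓; ∠KSU = 134.3° ✓; |SU| = 22.40 ✓; ∠SUB = 49.40° ✓; |UB| = 24.70 ✗.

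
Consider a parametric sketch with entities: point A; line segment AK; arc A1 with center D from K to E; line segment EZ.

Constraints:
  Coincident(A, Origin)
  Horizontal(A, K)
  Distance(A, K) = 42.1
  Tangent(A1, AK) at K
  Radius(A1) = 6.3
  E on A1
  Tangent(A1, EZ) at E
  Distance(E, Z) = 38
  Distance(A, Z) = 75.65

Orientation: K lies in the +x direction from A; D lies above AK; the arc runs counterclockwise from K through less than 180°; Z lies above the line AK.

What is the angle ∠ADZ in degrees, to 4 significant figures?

137.7°

A is at the origin; A and K share the same y with |AK| = 42.1 and K on the +x side, so K = (42.10, 0.000). The tangent condition forces DK to be normal to AK, so D = K + (0, 6.3) = (42.10, 6.300). Since DE ⟂ EZ (tangency), |DZ| = √(6.3² + 38.0²) = 38.52 regardless of where E sits on A1. So Z lies on both circle(A, 75.65) and circle(D, 38.52); the above-AK intersection is Z = (66.46, 36.14). E is the foot of the tangent from Z: E = (47.57, 3.167).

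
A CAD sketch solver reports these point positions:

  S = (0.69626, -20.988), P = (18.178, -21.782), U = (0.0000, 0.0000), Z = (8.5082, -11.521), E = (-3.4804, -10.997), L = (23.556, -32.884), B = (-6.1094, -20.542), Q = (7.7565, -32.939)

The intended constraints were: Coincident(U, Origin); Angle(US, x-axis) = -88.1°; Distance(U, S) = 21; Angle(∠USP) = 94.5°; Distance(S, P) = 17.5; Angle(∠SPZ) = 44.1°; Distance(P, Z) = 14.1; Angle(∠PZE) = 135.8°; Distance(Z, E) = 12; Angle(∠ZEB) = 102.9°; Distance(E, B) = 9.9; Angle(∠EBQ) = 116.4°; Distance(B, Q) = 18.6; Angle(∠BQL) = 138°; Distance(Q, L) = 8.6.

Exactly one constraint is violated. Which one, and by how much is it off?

Distance(Q, L) = 8.6 — off by 7.20.

U = (0.00, 0.00) ✓; US at -88.10° ✓; |US| = 21.00 ✓; ∠USP = 94.50° ✓; |SP| = 17.50 ✓; ∠SPZ = 44.10° ✓; |PZ| = 14.10 ✓; ∠PZE = 135.8° ✓; |ZE| = 12.00 ✓; ∠ZEB = 102.9° ✓; |EB| = 9.900 ✓; ∠EBQ = 116.4° ✓; |BQ| = 18.60 ✓; ∠BQL = 138.0° ✓; |QL| = 15.80 ✗.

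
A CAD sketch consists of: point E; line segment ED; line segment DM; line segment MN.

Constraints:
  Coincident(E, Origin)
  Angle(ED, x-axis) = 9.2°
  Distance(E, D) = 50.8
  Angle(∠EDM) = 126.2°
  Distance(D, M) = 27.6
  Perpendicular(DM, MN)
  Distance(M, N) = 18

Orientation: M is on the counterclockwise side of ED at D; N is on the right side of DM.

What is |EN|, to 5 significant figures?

82.452

E is at the origin; ED runs at 9.2° with length 50.8, so D = 50.8·(cos 9.2°, sin 9.2°) = (50.147, 8.1220). ∠EDM = 126.2°, so DM runs at 9.2° + (180° − 126.2°) = 63.000° from the x-axis; with |DM| = 27.6, M = D + 27.6·(cos 63.000°, sin 63.000°) = (62.677, 32.714). The perpendicularity gives MN at right angles to DM; with |MN| = 18.0 on the right of DM, N = M + 18.0·(0.89101, -0.45399) = (78.715, 24.542). Then |EN| = |N − E| = 82.452.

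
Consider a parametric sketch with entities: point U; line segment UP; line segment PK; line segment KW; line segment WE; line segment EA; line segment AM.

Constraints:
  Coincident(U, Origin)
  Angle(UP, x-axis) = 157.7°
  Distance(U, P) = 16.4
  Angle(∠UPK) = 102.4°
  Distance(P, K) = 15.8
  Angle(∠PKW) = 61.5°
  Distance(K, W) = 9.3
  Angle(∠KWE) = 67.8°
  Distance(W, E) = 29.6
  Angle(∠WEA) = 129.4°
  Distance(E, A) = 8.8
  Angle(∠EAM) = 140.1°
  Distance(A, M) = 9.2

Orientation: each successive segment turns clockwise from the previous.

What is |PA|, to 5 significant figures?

24.038

∠KWE = 67.8° gives WE at -150.60° from the x-axis; with |WE| = 29.6, E = (-30.957, 1.4804). ∠WEA = 129.4° gives EA at 158.80° from the x-axis; with |EA| = 8.8, A = (-39.161, 4.6627). Then |PA| = |A − P| = 24.038.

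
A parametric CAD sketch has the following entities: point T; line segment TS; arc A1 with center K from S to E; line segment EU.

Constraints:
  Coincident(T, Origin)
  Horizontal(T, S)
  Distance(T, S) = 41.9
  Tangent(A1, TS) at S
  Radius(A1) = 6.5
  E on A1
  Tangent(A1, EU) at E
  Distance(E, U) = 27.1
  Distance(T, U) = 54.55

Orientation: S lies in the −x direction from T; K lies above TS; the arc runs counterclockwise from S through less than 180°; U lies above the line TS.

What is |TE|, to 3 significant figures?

36.5

T is at the origin; T and S share the same y with |TS| = 41.9 and S on the −x side, so S = (-41.9, 0.00). The tangent condition forces KS to be normal to TS, so K = S + (0, 6.5) = (-41.9, 6.50). Since KE ⟂ EU (tangency), |KU| = √(6.5² + 27.1²) = 27.9 regardless of where E sits on A1. So U lies on both circle(T, 54.55) and circle(K, 27.9); the above-TS intersection is U = (-42.4, 34.4). E is the foot of the tangent from U: E = (-35.6, 8.12).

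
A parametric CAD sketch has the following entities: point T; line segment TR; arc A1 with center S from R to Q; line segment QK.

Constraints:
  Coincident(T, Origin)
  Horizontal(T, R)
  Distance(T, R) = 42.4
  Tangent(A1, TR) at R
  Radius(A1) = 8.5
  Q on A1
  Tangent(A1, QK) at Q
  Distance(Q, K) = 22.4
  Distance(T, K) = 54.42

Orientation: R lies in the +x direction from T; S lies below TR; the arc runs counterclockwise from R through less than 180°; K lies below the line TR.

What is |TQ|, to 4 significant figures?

36.63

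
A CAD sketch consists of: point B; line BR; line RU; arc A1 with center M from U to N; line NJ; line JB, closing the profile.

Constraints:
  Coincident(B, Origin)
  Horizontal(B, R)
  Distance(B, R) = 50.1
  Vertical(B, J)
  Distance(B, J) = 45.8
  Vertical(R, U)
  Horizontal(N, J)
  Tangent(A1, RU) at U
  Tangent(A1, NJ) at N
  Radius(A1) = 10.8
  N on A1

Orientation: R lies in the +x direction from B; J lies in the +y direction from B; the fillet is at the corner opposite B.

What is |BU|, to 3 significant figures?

61.1

The virtual corner opposite B is at (50.1, 45.8). The tangent condition forces MU to be normal to RU and since A1 is tangent to NJ there, MN ⟂ NJ, with radius 10.8, so the center M sits 10.8 in from both sides at M = (39.3, 35.0). That places the tangent points at U = (50.1, 35.0) on RU and N = (39.3, 45.8) on NJ. Then |BU| = |U − B| = 61.1.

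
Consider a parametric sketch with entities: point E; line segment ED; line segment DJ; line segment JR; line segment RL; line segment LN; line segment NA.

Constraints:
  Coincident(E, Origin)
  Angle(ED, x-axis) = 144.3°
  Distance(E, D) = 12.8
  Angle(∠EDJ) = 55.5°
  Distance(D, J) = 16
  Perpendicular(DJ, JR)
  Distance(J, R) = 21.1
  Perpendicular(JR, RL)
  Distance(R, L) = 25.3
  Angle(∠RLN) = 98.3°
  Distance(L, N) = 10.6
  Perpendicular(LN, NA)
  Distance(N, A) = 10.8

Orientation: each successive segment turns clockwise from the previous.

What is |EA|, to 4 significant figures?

7.543

E is at the origin; ED runs at 144.3° with length 12.8, so D = (-10.39, 7.469). ∠EDJ = 55.5° gives DJ at 19.80° from the x-axis; with |DJ| = 16.0, J = (4.659, 12.89). DJ ⟂ JR, so JR runs at -70.20°; with |JR| = 21.1, R = (11.81, -6.963). JR is perpendicular to RL, so RL runs at -160.2°; with |RL| = 25.3, L = (-12.00, -15.53). ∠RLN = 98.3° gives LN at 118.1° from the x-axis; with |LN| = 10.6, N = (-16.99, -6.183). LN is perpendicular to NA, so NA runs at 28.10°; with |NA| = 10.8, A = (-7.463, -1.096). Then |EA| = |A − E| = 7.543.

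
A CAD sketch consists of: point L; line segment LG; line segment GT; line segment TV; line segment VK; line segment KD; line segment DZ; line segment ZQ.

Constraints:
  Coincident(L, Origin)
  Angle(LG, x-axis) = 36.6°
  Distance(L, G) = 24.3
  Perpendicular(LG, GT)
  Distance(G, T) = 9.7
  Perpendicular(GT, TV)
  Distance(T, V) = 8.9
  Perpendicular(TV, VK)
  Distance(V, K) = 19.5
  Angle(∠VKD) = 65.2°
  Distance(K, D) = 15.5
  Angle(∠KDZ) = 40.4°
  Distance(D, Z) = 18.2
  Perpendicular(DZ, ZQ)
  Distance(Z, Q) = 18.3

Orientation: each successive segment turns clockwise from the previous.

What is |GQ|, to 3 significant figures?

23.6

∠KDZ = 40.4° gives DZ at -128° from the x-axis; with |DZ| = 18.2, Z = (10.5, 5.84). The perpendicularity gives ZQ at right angles to DZ, so ZQ runs at 142°; with |ZQ| = 18.3, Q = (-3.92, 17.1). Then |GQ| = |Q − G| = 23.6.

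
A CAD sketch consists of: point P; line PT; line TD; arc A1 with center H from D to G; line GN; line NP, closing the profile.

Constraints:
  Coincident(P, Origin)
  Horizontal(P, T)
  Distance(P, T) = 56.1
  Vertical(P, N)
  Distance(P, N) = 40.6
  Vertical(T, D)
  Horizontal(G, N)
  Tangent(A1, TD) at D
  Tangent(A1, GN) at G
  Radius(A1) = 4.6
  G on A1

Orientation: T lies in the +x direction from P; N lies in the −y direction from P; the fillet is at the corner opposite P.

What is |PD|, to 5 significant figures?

66.657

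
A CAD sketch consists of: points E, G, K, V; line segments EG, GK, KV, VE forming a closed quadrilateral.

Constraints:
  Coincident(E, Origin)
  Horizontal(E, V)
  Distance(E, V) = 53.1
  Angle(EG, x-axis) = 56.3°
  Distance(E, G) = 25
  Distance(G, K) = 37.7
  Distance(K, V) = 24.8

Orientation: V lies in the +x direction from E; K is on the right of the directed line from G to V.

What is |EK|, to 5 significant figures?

34.009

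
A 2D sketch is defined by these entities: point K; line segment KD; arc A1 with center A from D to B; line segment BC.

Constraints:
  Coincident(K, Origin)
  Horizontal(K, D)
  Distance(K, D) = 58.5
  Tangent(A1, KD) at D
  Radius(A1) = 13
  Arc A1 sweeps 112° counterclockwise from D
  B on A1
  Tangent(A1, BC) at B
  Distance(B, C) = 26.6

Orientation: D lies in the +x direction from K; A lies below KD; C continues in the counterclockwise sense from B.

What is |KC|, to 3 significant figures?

70.6

K is at the origin; KD is horizontal with |KD| = 58.5 and D on the +x side, so D = (58.5, 0.00). A1 meets KD tangentially, so AD is at right angles to KD, so A = D + (0, -13) = (58.5, -13.0). On A1, D sits at bearing 90° from A; a 112° counterclockwise sweep puts B at bearing 202°, so B = A + 13.0·(cos 202°, sin 202°) = (46.4, -17.9). Since A1 is tangent to BC there, AB ⟂ BC, so BC runs along (−sin 202°, cos 202°); with |BC| = 26.6, C = (56.4, -42.5). Then |KC| = |C − K| = 70.6.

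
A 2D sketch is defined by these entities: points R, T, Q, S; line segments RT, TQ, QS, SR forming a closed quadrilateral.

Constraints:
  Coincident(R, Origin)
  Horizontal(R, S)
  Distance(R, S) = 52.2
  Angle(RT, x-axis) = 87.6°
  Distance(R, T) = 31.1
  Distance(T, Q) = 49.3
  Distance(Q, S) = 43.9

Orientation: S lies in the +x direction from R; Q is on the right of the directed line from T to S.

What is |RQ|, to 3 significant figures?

20.8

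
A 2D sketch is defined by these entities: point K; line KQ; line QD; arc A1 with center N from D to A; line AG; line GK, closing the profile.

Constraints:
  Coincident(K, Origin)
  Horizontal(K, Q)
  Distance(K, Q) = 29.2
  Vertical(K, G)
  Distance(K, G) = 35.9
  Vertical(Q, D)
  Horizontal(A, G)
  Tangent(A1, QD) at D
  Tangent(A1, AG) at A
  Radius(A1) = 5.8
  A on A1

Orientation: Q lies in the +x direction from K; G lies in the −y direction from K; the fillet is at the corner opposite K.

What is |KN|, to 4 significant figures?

38.13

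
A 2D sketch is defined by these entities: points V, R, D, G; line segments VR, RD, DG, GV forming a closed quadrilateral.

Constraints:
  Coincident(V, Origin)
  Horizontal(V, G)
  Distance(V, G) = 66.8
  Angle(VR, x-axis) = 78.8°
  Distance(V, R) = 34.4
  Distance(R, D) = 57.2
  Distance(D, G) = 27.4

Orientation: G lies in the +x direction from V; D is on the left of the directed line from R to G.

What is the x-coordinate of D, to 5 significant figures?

63.506

Checks: |VG| = 66.80 ✓; |VR| = 34.40 ✓; |RD| = 57.20 ✓; |DG| = 27.40 ✓.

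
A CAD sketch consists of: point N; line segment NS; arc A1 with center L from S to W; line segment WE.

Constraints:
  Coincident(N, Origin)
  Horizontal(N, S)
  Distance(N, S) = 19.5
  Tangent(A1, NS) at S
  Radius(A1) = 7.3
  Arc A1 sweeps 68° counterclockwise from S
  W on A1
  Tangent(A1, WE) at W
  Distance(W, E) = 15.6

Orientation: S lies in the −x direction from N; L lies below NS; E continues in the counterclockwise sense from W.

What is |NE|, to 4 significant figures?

37.33

N is at the origin; NS is horizontal with |NS| = 19.5 and S on the −x side, so S = (-19.50, 0.000). Tangency of A1 to NS means the radius LS is perpendicular to NS, so L = S + (0, -7.3) = (-19.50, -7.300). On A1, S sits at bearing 90° from L; a 68° counterclockwise sweep puts W at bearing 158°, so W = L + 7.3·(cos 158°, sin 158°) = (-26.27, -4.565). A1 meets WE tangentially, so LW is at right angles to WE, so WE runs along (−sin 158°, cos 158°); with |WE| = 15.6, E = (-32.11, -19.03). Then |NE| = |E − N| = 37.33.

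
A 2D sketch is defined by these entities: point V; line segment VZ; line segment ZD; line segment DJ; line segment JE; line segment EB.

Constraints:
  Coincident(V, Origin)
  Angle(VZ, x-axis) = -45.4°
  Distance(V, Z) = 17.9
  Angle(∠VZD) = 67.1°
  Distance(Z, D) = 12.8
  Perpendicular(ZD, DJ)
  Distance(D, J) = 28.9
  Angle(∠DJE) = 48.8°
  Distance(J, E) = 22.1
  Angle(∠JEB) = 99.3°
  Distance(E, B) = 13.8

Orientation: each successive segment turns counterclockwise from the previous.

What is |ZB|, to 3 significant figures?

4.35

V is at the origin; VZ runs at -45.4° with length 17.9, so Z = (12.6, -12.7). ∠VZD = 67.1° gives ZD at 67.5° from the x-axis; with |ZD| = 12.8, D = (17.5, -0.920). ZD ⟂ DJ, so DJ runs at 158°; with |DJ| = 28.9, J = (-9.23, 10.1). ∠DJE = 48.8° gives JE at -71.3° from the x-axis; with |JE| = 22.1, E = (-2.15, -10.8). ∠JEB = 99.3° gives EB at 9.40° from the x-axis; with |EB| = 13.8, B = (11.5, -8.54). Then |ZB| = |B − Z| = 4.35.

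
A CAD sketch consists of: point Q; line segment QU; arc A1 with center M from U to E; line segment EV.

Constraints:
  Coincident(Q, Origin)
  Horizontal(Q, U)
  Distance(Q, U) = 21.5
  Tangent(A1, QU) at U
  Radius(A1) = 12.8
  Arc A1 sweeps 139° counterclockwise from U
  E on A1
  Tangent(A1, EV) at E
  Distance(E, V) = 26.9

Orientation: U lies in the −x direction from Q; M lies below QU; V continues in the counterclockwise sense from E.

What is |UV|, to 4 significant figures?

41.84

On A1, U sits at bearing 90° from M; a 139° counterclockwise sweep puts E at bearing 229°, so E = M + 12.8·(cos 229°, sin 229°) = (-29.90, -22.46). Since A1 is tangent to EV there, ME ⟂ EV, so EV runs along (−sin 229°, cos 229°); with |EV| = 26.9, V = (-9.596, -40.11). Then |UV| = |V − U| = 41.84.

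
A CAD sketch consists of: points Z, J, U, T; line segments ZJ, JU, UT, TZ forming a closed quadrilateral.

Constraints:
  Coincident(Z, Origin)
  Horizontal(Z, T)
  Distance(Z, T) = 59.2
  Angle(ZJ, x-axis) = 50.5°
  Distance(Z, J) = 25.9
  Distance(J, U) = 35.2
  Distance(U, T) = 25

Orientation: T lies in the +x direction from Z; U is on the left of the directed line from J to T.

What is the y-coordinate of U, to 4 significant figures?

23.77

Checks: |JU| = 35.20 ✓; |UT| = 25.00 ✓.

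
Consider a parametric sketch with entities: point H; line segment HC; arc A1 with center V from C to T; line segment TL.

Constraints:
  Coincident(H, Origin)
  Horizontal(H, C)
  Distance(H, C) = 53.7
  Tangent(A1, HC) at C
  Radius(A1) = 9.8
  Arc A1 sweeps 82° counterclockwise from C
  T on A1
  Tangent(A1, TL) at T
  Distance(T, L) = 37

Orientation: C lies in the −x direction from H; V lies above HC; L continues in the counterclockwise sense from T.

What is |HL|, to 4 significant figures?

59.51

On A1, C sits at bearing -90° from V; an 82° counterclockwise sweep puts T at bearing -8°, so T = V + 9.8·(cos -8°, sin -8°) = (-44.00, 8.436). A1 meets TL tangentially, so VT is at right angles to TL, so TL runs along (−sin -8°, cos -8°); with |TL| = 37.0, L = (-38.85, 45.08). Then |HL| = |L − H| = 59.51.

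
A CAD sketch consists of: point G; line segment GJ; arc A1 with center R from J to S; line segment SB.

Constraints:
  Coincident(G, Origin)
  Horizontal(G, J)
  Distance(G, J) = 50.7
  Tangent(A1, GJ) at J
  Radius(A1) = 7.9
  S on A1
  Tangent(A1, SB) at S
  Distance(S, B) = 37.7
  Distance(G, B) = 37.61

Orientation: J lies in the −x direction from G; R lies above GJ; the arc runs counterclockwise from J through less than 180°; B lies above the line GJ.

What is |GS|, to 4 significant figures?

44.75

G is at the origin; G and J share the same y with |GJ| = 50.7 and J on the −x side, so J = (-50.70, 0.000). Tangency of A1 to GJ means the radius RJ is perpendicular to GJ, so R = J + (0, 7.9) = (-50.70, 7.900). Since RS ⟂ SB (tangency), |RB| = √(7.9² + 37.7²) = 38.52 regardless of where S sits on A1. So B lies on both circle(G, 37.61) and circle(R, 38.52); the above-GJ intersection is B = (-20.36, 31.63). S is the foot of the tangent from B: S = (-44.66, 2.807).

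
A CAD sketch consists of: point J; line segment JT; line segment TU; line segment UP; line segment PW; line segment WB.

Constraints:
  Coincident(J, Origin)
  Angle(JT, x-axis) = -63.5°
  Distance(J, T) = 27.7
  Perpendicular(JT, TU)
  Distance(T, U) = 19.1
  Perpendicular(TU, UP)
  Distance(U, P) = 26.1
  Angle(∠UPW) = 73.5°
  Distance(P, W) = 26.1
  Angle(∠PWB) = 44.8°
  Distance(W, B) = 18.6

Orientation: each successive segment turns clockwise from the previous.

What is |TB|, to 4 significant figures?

14.37

J is at the origin; JT runs at -63.5° with length 27.7, so T = (12.36, -24.79). JT is perpendicular to TU, so TU runs at -153.5°; with |TU| = 19.1, U = (-4.734, -33.31). The perpendicularity gives UP at right angles to TU, so UP runs at 116.5°; with |UP| = 26.1, P = (-16.38, -9.954). ∠UPW = 73.5° gives PW at 10.00° from the x-axis; with |PW| = 26.1, W = (9.324, -5.422). ∠PWB = 44.8° gives WB at -125.2° from the x-axis; with |WB| = 18.6, B = (-1.397, -20.62). Then |TB| = |B − T| = 14.37.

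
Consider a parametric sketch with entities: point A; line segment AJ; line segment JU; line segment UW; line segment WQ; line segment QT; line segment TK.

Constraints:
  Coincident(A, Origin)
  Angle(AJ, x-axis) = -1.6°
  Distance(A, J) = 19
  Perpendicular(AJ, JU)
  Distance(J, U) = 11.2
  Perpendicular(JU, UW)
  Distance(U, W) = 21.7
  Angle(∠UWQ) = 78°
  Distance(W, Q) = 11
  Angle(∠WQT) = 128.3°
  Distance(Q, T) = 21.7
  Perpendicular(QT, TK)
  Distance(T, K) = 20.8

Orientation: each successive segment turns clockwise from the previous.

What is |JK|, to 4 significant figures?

13.24

A is at the origin; AJ runs at -1.6° with length 19.0, so J = (18.99, -0.5305). AJ ⟂ JU, so JU runs at -91.60°; with |JU| = 11.2, U = (18.68, -11.73). The perpendicularity gives UW at right angles to JU, so UW runs at 178.4°; with |UW| = 21.7, W = (-3.012, -11.12). ∠UWQ = 78.0° gives WQ at 76.40° from the x-axis; with |WQ| = 11.0, Q = (-0.4251, -0.4287). ∠WQT = 128.3° gives QT at 24.70° from the x-axis; with |QT| = 21.7, T = (19.29, 8.639). QT ⟂ TK, so TK runs at -65.30°; with |TK| = 20.8, K = (27.98, -10.26). Then |JK| = |K − J| = 13.24.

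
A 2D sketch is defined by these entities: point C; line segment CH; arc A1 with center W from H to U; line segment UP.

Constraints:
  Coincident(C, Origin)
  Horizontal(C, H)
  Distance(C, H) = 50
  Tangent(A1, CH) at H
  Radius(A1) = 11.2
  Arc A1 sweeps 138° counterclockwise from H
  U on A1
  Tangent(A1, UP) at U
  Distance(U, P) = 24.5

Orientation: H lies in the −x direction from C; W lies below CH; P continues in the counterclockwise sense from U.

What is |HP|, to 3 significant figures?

37.5

C is at the origin; CH is horizontal with |CH| = 50.0 and H on the −x side, so H = (-50.0, 0.00). The tangent condition forces WH to be normal to CH, so W = H + (0, -11.2) = (-50.0, -11.2). On A1, H sits at bearing 90° from W; a 138° counterclockwise sweep puts U at bearing 228°, so U = W + 11.2·(cos 228°, sin 228°) = (-57.5, -19.5). Since A1 is tangent to UP there, WU ⟂ UP, so UP runs along (−sin 228°, cos 228°); with |UP| = 24.5, P = (-39.3, -35.9). Then |HP| = |P − H| = 37.5.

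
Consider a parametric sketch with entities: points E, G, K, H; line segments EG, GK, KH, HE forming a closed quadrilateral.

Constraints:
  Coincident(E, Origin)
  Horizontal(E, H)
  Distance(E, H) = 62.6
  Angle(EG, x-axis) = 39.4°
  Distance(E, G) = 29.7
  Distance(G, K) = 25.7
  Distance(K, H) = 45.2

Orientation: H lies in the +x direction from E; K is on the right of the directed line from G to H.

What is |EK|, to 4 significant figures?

18.94

E is at the origin; E and H share the same y with |EH| = 62.6 and H in +x, so H = (62.6, 0). EG runs at 39.4° with |EG| = 29.7, so G = (22.95, 18.85). K is determined by |GK| = 25.7 and |KH| = 45.2 together: it lies at the intersection of circle(G, 25.7) and circle(H, 45.2). With |GH| = 43.90, the foot of the radical line on GH is 6.206 from G and the perpendicular offset is √(25.7² − 6.206²) = 24.94. Taking the right-of-GH solution: K = (17.85, -6.337).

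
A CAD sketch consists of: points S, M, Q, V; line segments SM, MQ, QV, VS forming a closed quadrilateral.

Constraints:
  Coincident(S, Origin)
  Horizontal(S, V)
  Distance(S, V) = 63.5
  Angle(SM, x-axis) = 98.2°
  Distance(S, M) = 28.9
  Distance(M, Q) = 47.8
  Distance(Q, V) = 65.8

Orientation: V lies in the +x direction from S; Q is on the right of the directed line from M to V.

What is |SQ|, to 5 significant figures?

18.978

S is at the origin; S and V share the same y with |SV| = 63.5 and V in +x, so V = (63.5, 0). SM runs at 98.2° with |SM| = 28.9, so M = (-4.1220, 28.605). Q is determined by |MQ| = 47.8 and |QV| = 65.8 together: it lies at the intersection of circle(M, 47.8) and circle(V, 65.8). With |MV| = 73.423, the foot of the radical line on MV is 22.787 from M and the perpendicular offset is √(47.8² − 22.787²) = 42.019. Taking the right-of-MV solution: Q = (0.49443, -18.972).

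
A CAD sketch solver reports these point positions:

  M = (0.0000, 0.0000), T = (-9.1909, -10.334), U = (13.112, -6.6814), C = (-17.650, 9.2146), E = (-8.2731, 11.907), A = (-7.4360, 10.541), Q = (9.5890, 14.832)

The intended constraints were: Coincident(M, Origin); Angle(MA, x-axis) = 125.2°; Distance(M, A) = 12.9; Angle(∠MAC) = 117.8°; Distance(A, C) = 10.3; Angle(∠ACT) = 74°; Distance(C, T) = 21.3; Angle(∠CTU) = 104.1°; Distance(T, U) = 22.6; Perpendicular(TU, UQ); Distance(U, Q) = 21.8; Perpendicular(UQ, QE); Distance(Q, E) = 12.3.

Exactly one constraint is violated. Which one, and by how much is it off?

Distance(Q, E) = 12.3 — off by 5.80.

M = (0.00, 0.00) ✓; MA at 125.2° ✓; |MA| = 12.90 ✓; ∠MAC = 117.8° ✓; |AC| = 10.30 ✓; ∠ACT = 74.00° ✓; |CT| = 21.30 ✓; ∠CTU = 104.1° ✓; |TU| = 22.60 ✓; ∠(TU, UQ) = 90.00° ✓; |UQ| = 21.80 ✓; ∠(UQ, QE) = 90.00° ✓; |QE| = 18.10 ✗.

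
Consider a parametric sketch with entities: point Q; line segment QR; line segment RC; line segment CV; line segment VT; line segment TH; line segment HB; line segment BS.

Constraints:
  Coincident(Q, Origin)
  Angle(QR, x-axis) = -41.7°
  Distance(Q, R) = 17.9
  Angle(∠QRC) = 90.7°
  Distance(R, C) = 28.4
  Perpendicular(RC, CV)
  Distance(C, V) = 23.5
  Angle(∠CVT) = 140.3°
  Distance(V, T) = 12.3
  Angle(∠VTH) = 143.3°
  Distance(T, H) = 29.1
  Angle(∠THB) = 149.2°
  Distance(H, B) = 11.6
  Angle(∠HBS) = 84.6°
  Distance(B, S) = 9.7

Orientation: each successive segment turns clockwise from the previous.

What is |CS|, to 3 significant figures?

51.4

Q is at the origin; QR runs at -41.7° with length 17.9, so R = (13.4, -11.9). ∠QRC = 90.7° gives RC at -131° from the x-axis; with |RC| = 28.4, C = (-5.27, -33.3). The perpendicularity gives CV at right angles to RC, so CV runs at 139°; with |CV| = 23.5, V = (-23.0, -17.9). ∠CVT = 140.3° gives VT at 99.3° from the x-axis; with |VT| = 12.3, T = (-25.0, -5.79). ∠VTH = 143.3° gives TH at 62.6° from the x-axis; with |TH| = 29.1, H = (-11.6, 20.0). ∠THB = 149.2° gives HB at 31.8° from the x-axis; with |HB| = 11.6, B = (-1.74, 26.2). ∠HBS = 84.6° gives BS at -63.6° from the x-axis; with |BS| = 9.7, S = (2.57, 17.5). Then |CS| = |S − C| = 51.4.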